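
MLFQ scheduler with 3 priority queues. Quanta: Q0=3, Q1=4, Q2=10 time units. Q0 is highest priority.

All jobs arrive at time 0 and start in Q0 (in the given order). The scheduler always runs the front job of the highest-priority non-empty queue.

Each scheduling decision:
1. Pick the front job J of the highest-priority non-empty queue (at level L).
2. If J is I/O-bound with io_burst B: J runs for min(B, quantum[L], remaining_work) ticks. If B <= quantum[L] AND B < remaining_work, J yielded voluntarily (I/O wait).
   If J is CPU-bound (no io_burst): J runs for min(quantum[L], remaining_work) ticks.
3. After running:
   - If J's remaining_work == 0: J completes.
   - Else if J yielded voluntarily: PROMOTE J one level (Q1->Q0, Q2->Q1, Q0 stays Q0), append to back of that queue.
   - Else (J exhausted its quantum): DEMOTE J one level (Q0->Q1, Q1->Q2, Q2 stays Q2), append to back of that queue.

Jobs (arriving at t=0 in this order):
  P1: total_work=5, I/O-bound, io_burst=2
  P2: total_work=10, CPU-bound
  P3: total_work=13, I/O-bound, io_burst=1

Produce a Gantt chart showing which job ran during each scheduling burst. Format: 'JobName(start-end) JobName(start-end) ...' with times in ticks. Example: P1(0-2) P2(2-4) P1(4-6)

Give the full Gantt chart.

t=0-2: P1@Q0 runs 2, rem=3, I/O yield, promote→Q0. Q0=[P2,P3,P1] Q1=[] Q2=[]
t=2-5: P2@Q0 runs 3, rem=7, quantum used, demote→Q1. Q0=[P3,P1] Q1=[P2] Q2=[]
t=5-6: P3@Q0 runs 1, rem=12, I/O yield, promote→Q0. Q0=[P1,P3] Q1=[P2] Q2=[]
t=6-8: P1@Q0 runs 2, rem=1, I/O yield, promote→Q0. Q0=[P3,P1] Q1=[P2] Q2=[]
t=8-9: P3@Q0 runs 1, rem=11, I/O yield, promote→Q0. Q0=[P1,P3] Q1=[P2] Q2=[]
t=9-10: P1@Q0 runs 1, rem=0, completes. Q0=[P3] Q1=[P2] Q2=[]
t=10-11: P3@Q0 runs 1, rem=10, I/O yield, promote→Q0. Q0=[P3] Q1=[P2] Q2=[]
t=11-12: P3@Q0 runs 1, rem=9, I/O yield, promote→Q0. Q0=[P3] Q1=[P2] Q2=[]
t=12-13: P3@Q0 runs 1, rem=8, I/O yield, promote→Q0. Q0=[P3] Q1=[P2] Q2=[]
t=13-14: P3@Q0 runs 1, rem=7, I/O yield, promote→Q0. Q0=[P3] Q1=[P2] Q2=[]
t=14-15: P3@Q0 runs 1, rem=6, I/O yield, promote→Q0. Q0=[P3] Q1=[P2] Q2=[]
t=15-16: P3@Q0 runs 1, rem=5, I/O yield, promote→Q0. Q0=[P3] Q1=[P2] Q2=[]
t=16-17: P3@Q0 runs 1, rem=4, I/O yield, promote→Q0. Q0=[P3] Q1=[P2] Q2=[]
t=17-18: P3@Q0 runs 1, rem=3, I/O yield, promote→Q0. Q0=[P3] Q1=[P2] Q2=[]
t=18-19: P3@Q0 runs 1, rem=2, I/O yield, promote→Q0. Q0=[P3] Q1=[P2] Q2=[]
t=19-20: P3@Q0 runs 1, rem=1, I/O yield, promote→Q0. Q0=[P3] Q1=[P2] Q2=[]
t=20-21: P3@Q0 runs 1, rem=0, completes. Q0=[] Q1=[P2] Q2=[]
t=21-25: P2@Q1 runs 4, rem=3, quantum used, demote→Q2. Q0=[] Q1=[] Q2=[P2]
t=25-28: P2@Q2 runs 3, rem=0, completes. Q0=[] Q1=[] Q2=[]

Answer: P1(0-2) P2(2-5) P3(5-6) P1(6-8) P3(8-9) P1(9-10) P3(10-11) P3(11-12) P3(12-13) P3(13-14) P3(14-15) P3(15-16) P3(16-17) P3(17-18) P3(18-19) P3(19-20) P3(20-21) P2(21-25) P2(25-28)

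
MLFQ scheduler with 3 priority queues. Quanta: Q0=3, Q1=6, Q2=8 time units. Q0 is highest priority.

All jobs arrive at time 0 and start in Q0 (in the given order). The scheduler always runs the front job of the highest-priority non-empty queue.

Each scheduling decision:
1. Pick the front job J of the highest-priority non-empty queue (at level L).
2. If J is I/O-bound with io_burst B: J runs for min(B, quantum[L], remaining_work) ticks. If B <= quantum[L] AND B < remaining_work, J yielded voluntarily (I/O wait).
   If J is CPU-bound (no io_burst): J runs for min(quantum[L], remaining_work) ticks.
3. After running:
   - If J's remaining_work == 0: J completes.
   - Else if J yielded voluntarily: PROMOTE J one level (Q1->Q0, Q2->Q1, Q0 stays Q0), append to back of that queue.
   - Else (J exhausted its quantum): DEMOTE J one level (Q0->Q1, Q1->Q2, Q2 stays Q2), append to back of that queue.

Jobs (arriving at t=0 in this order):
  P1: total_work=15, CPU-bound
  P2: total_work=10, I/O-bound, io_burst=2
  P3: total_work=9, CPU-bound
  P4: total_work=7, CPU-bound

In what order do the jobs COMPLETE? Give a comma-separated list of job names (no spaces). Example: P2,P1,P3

t=0-3: P1@Q0 runs 3, rem=12, quantum used, demote→Q1. Q0=[P2,P3,P4] Q1=[P1] Q2=[]
t=3-5: P2@Q0 runs 2, rem=8, I/O yield, promote→Q0. Q0=[P3,P4,P2] Q1=[P1] Q2=[]
t=5-8: P3@Q0 runs 3, rem=6, quantum used, demote→Q1. Q0=[P4,P2] Q1=[P1,P3] Q2=[]
t=8-11: P4@Q0 runs 3, rem=4, quantum used, demote→Q1. Q0=[P2] Q1=[P1,P3,P4] Q2=[]
t=11-13: P2@Q0 runs 2, rem=6, I/O yield, promote→Q0. Q0=[P2] Q1=[P1,P3,P4] Q2=[]
t=13-15: P2@Q0 runs 2, rem=4, I/O yield, promote→Q0. Q0=[P2] Q1=[P1,P3,P4] Q2=[]
t=15-17: P2@Q0 runs 2, rem=2, I/O yield, promote→Q0. Q0=[P2] Q1=[P1,P3,P4] Q2=[]
t=17-19: P2@Q0 runs 2, rem=0, completes. Q0=[] Q1=[P1,P3,P4] Q2=[]
t=19-25: P1@Q1 runs 6, rem=6, quantum used, demote→Q2. Q0=[] Q1=[P3,P4] Q2=[P1]
t=25-31: P3@Q1 runs 6, rem=0, completes. Q0=[] Q1=[P4] Q2=[P1]
t=31-35: P4@Q1 runs 4, rem=0, completes. Q0=[] Q1=[] Q2=[P1]
t=35-41: P1@Q2 runs 6, rem=0, completes. Q0=[] Q1=[] Q2=[]

Answer: P2,P3,P4,P1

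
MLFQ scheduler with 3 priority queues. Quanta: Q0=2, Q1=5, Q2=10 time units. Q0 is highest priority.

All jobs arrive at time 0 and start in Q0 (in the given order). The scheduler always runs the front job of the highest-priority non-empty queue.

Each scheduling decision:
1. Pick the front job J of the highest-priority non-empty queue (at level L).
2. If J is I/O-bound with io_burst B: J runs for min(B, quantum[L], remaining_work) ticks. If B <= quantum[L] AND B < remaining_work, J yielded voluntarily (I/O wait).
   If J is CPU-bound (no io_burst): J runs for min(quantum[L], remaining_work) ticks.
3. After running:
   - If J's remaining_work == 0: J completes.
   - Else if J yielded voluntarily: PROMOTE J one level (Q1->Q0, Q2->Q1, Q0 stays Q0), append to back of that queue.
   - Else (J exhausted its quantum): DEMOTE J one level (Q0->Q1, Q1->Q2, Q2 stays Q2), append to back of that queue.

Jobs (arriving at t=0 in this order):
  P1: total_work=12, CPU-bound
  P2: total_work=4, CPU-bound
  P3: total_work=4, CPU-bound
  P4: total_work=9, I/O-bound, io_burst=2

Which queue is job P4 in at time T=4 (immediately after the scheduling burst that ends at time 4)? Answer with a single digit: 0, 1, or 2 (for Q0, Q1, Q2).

Answer: 0

Derivation:
t=0-2: P1@Q0 runs 2, rem=10, quantum used, demote→Q1. Q0=[P2,P3,P4] Q1=[P1] Q2=[]
t=2-4: P2@Q0 runs 2, rem=2, quantum used, demote→Q1. Q0=[P3,P4] Q1=[P1,P2] Q2=[]
t=4-6: P3@Q0 runs 2, rem=2, quantum used, demote→Q1. Q0=[P4] Q1=[P1,P2,P3] Q2=[]
t=6-8: P4@Q0 runs 2, rem=7, I/O yield, promote→Q0. Q0=[P4] Q1=[P1,P2,P3] Q2=[]
t=8-10: P4@Q0 runs 2, rem=5, I/O yield, promote→Q0. Q0=[P4] Q1=[P1,P2,P3] Q2=[]
t=10-12: P4@Q0 runs 2, rem=3, I/O yield, promote→Q0. Q0=[P4] Q1=[P1,P2,P3] Q2=[]
t=12-14: P4@Q0 runs 2, rem=1, I/O yield, promote→Q0. Q0=[P4] Q1=[P1,P2,P3] Q2=[]
t=14-15: P4@Q0 runs 1, rem=0, completes. Q0=[] Q1=[P1,P2,P3] Q2=[]
t=15-20: P1@Q1 runs 5, rem=5, quantum used, demote→Q2. Q0=[] Q1=[P2,P3] Q2=[P1]
t=20-22: P2@Q1 runs 2, rem=0, completes. Q0=[] Q1=[P3] Q2=[P1]
t=22-24: P3@Q1 runs 2, rem=0, completes. Q0=[] Q1=[] Q2=[P1]
t=24-29: P1@Q2 runs 5, rem=0, completes. Q0=[] Q1=[] Q2=[]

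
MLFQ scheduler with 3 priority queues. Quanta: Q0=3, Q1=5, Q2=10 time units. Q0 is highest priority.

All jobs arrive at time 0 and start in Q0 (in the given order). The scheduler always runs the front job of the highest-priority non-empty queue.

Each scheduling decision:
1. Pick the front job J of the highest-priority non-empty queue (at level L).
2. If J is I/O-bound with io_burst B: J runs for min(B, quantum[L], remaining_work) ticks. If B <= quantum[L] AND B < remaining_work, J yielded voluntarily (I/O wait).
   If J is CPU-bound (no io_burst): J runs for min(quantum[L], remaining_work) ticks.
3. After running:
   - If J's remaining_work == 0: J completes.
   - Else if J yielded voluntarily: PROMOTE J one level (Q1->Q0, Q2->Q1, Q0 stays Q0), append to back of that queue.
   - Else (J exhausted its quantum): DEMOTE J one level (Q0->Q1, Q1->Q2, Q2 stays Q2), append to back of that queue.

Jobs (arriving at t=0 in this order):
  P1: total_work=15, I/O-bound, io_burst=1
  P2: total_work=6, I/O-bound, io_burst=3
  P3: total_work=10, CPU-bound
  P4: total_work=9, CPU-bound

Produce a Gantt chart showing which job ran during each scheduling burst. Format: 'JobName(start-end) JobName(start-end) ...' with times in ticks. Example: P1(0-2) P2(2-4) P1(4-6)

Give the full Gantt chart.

t=0-1: P1@Q0 runs 1, rem=14, I/O yield, promote→Q0. Q0=[P2,P3,P4,P1] Q1=[] Q2=[]
t=1-4: P2@Q0 runs 3, rem=3, I/O yield, promote→Q0. Q0=[P3,P4,P1,P2] Q1=[] Q2=[]
t=4-7: P3@Q0 runs 3, rem=7, quantum used, demote→Q1. Q0=[P4,P1,P2] Q1=[P3] Q2=[]
t=7-10: P4@Q0 runs 3, rem=6, quantum used, demote→Q1. Q0=[P1,P2] Q1=[P3,P4] Q2=[]
t=10-11: P1@Q0 runs 1, rem=13, I/O yield, promote→Q0. Q0=[P2,P1] Q1=[P3,P4] Q2=[]
t=11-14: P2@Q0 runs 3, rem=0, completes. Q0=[P1] Q1=[P3,P4] Q2=[]
t=14-15: P1@Q0 runs 1, rem=12, I/O yield, promote→Q0. Q0=[P1] Q1=[P3,P4] Q2=[]
t=15-16: P1@Q0 runs 1, rem=11, I/O yield, promote→Q0. Q0=[P1] Q1=[P3,P4] Q2=[]
t=16-17: P1@Q0 runs 1, rem=10, I/O yield, promote→Q0. Q0=[P1] Q1=[P3,P4] Q2=[]
t=17-18: P1@Q0 runs 1, rem=9, I/O yield, promote→Q0. Q0=[P1] Q1=[P3,P4] Q2=[]
t=18-19: P1@Q0 runs 1, rem=8, I/O yield, promote→Q0. Q0=[P1] Q1=[P3,P4] Q2=[]
t=19-20: P1@Q0 runs 1, rem=7, I/O yield, promote→Q0. Q0=[P1] Q1=[P3,P4] Q2=[]
t=20-21: P1@Q0 runs 1, rem=6, I/O yield, promote→Q0. Q0=[P1] Q1=[P3,P4] Q2=[]
t=21-22: P1@Q0 runs 1, rem=5, I/O yield, promote→Q0. Q0=[P1] Q1=[P3,P4] Q2=[]
t=22-23: P1@Q0 runs 1, rem=4, I/O yield, promote→Q0. Q0=[P1] Q1=[P3,P4] Q2=[]
t=23-24: P1@Q0 runs 1, rem=3, I/O yield, promote→Q0. Q0=[P1] Q1=[P3,P4] Q2=[]
t=24-25: P1@Q0 runs 1, rem=2, I/O yield, promote→Q0. Q0=[P1] Q1=[P3,P4] Q2=[]
t=25-26: P1@Q0 runs 1, rem=1, I/O yield, promote→Q0. Q0=[P1] Q1=[P3,P4] Q2=[]
t=26-27: P1@Q0 runs 1, rem=0, completes. Q0=[] Q1=[P3,P4] Q2=[]
t=27-32: P3@Q1 runs 5, rem=2, quantum used, demote→Q2. Q0=[] Q1=[P4] Q2=[P3]
t=32-37: P4@Q1 runs 5, rem=1, quantum used, demote→Q2. Q0=[] Q1=[] Q2=[P3,P4]
t=37-39: P3@Q2 runs 2, rem=0, completes. Q0=[] Q1=[] Q2=[P4]
t=39-40: P4@Q2 runs 1, rem=0, completes. Q0=[] Q1=[] Q2=[]

Answer: P1(0-1) P2(1-4) P3(4-7) P4(7-10) P1(10-11) P2(11-14) P1(14-15) P1(15-16) P1(16-17) P1(17-18) P1(18-19) P1(19-20) P1(20-21) P1(21-22) P1(22-23) P1(23-24) P1(24-25) P1(25-26) P1(26-27) P3(27-32) P4(32-37) P3(37-39) P4(39-40)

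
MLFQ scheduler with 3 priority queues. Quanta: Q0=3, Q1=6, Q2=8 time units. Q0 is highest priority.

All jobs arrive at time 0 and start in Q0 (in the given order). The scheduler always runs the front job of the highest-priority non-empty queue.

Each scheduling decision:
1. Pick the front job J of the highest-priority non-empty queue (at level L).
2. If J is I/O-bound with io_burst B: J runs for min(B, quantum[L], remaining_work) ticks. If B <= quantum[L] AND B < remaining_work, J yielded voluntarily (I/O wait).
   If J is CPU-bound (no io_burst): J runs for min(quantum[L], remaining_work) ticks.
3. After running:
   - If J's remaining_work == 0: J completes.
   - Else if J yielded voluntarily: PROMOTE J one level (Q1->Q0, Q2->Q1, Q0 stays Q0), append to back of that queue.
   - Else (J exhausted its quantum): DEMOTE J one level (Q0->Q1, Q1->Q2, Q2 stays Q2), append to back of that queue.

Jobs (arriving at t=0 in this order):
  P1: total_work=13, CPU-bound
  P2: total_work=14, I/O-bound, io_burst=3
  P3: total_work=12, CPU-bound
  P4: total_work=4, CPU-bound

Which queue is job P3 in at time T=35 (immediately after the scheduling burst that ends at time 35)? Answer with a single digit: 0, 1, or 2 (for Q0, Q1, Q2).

Answer: 2

Derivation:
t=0-3: P1@Q0 runs 3, rem=10, quantum used, demote→Q1. Q0=[P2,P3,P4] Q1=[P1] Q2=[]
t=3-6: P2@Q0 runs 3, rem=11, I/O yield, promote→Q0. Q0=[P3,P4,P2] Q1=[P1] Q2=[]
t=6-9: P3@Q0 runs 3, rem=9, quantum used, demote→Q1. Q0=[P4,P2] Q1=[P1,P3] Q2=[]
t=9-12: P4@Q0 runs 3, rem=1, quantum used, demote→Q1. Q0=[P2] Q1=[P1,P3,P4] Q2=[]
t=12-15: P2@Q0 runs 3, rem=8, I/O yield, promote→Q0. Q0=[P2] Q1=[P1,P3,P4] Q2=[]
t=15-18: P2@Q0 runs 3, rem=5, I/O yield, promote→Q0. Q0=[P2] Q1=[P1,P3,P4] Q2=[]
t=18-21: P2@Q0 runs 3, rem=2, I/O yield, promote→Q0. Q0=[P2] Q1=[P1,P3,P4] Q2=[]
t=21-23: P2@Q0 runs 2, rem=0, completes. Q0=[] Q1=[P1,P3,P4] Q2=[]
t=23-29: P1@Q1 runs 6, rem=4, quantum used, demote→Q2. Q0=[] Q1=[P3,P4] Q2=[P1]
t=29-35: P3@Q1 runs 6, rem=3, quantum used, demote→Q2. Q0=[] Q1=[P4] Q2=[P1,P3]
t=35-36: P4@Q1 runs 1, rem=0, completes. Q0=[] Q1=[] Q2=[P1,P3]
t=36-40: P1@Q2 runs 4, rem=0, completes. Q0=[] Q1=[] Q2=[P3]
t=40-43: P3@Q2 runs 3, rem=0, completes. Q0=[] Q1=[] Q2=[]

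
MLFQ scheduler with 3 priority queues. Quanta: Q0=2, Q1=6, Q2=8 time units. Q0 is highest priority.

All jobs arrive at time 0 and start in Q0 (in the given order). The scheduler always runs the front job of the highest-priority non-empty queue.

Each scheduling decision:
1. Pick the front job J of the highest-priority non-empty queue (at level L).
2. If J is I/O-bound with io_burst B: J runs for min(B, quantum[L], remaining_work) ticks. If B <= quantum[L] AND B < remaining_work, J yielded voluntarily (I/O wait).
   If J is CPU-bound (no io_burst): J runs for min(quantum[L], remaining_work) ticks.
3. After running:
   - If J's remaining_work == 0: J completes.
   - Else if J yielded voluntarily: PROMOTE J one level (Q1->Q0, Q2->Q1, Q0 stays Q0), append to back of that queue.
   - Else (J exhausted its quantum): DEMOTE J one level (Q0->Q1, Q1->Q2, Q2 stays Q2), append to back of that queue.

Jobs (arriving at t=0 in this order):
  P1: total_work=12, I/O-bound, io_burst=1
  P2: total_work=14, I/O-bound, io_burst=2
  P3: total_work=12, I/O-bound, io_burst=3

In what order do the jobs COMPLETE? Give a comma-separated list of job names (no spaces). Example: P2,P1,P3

Answer: P2,P1,P3

Derivation:
t=0-1: P1@Q0 runs 1, rem=11, I/O yield, promote→Q0. Q0=[P2,P3,P1] Q1=[] Q2=[]
t=1-3: P2@Q0 runs 2, rem=12, I/O yield, promote→Q0. Q0=[P3,P1,P2] Q1=[] Q2=[]
t=3-5: P3@Q0 runs 2, rem=10, quantum used, demote→Q1. Q0=[P1,P2] Q1=[P3] Q2=[]
t=5-6: P1@Q0 runs 1, rem=10, I/O yield, promote→Q0. Q0=[P2,P1] Q1=[P3] Q2=[]
t=6-8: P2@Q0 runs 2, rem=10, I/O yield, promote→Q0. Q0=[P1,P2] Q1=[P3] Q2=[]
t=8-9: P1@Q0 runs 1, rem=9, I/O yield, promote→Q0. Q0=[P2,P1] Q1=[P3] Q2=[]
t=9-11: P2@Q0 runs 2, rem=8, I/O yield, promote→Q0. Q0=[P1,P2] Q1=[P3] Q2=[]
t=11-12: P1@Q0 runs 1, rem=8, I/O yield, promote→Q0. Q0=[P2,P1] Q1=[P3] Q2=[]
t=12-14: P2@Q0 runs 2, rem=6, I/O yield, promote→Q0. Q0=[P1,P2] Q1=[P3] Q2=[]
t=14-15: P1@Q0 runs 1, rem=7, I/O yield, promote→Q0. Q0=[P2,P1] Q1=[P3] Q2=[]
t=15-17: P2@Q0 runs 2, rem=4, I/O yield, promote→Q0. Q0=[P1,P2] Q1=[P3] Q2=[]
t=17-18: P1@Q0 runs 1, rem=6, I/O yield, promote→Q0. Q0=[P2,P1] Q1=[P3] Q2=[]
t=18-20: P2@Q0 runs 2, rem=2, I/O yield, promote→Q0. Q0=[P1,P2] Q1=[P3] Q2=[]
t=20-21: P1@Q0 runs 1, rem=5, I/O yield, promote→Q0. Q0=[P2,P1] Q1=[P3] Q2=[]
t=21-23: P2@Q0 runs 2, rem=0, completes. Q0=[P1] Q1=[P3] Q2=[]
t=23-24: P1@Q0 runs 1, rem=4, I/O yield, promote→Q0. Q0=[P1] Q1=[P3] Q2=[]
t=24-25: P1@Q0 runs 1, rem=3, I/O yield, promote→Q0. Q0=[P1] Q1=[P3] Q2=[]
t=25-26: P1@Q0 runs 1, rem=2, I/O yield, promote→Q0. Q0=[P1] Q1=[P3] Q2=[]
t=26-27: P1@Q0 runs 1, rem=1, I/O yield, promote→Q0. Q0=[P1] Q1=[P3] Q2=[]
t=27-28: P1@Q0 runs 1, rem=0, completes. Q0=[] Q1=[P3] Q2=[]
t=28-31: P3@Q1 runs 3, rem=7, I/O yield, promote→Q0. Q0=[P3] Q1=[] Q2=[]
t=31-33: P3@Q0 runs 2, rem=5, quantum used, demote→Q1. Q0=[] Q1=[P3] Q2=[]
t=33-36: P3@Q1 runs 3, rem=2, I/O yield, promote→Q0. Q0=[P3] Q1=[] Q2=[]
t=36-38: P3@Q0 runs 2, rem=0, completes. Q0=[] Q1=[] Q2=[]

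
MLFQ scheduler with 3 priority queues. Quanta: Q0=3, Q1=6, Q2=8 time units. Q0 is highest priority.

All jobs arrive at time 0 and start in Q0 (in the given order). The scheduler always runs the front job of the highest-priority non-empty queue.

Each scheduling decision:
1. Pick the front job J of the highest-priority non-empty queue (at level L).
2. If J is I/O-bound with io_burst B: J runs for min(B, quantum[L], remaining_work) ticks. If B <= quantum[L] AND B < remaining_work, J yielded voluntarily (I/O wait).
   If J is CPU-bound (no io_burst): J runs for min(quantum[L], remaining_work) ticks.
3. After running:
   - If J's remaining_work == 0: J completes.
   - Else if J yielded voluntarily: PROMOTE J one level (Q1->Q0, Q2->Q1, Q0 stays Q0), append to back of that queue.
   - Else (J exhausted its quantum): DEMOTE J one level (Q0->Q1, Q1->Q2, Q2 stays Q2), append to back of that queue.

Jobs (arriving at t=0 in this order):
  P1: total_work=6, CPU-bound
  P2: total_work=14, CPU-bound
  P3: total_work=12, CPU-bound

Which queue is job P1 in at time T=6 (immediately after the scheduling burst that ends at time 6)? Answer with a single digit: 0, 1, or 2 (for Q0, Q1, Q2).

t=0-3: P1@Q0 runs 3, rem=3, quantum used, demote→Q1. Q0=[P2,P3] Q1=[P1] Q2=[]
t=3-6: P2@Q0 runs 3, rem=11, quantum used, demote→Q1. Q0=[P3] Q1=[P1,P2] Q2=[]
t=6-9: P3@Q0 runs 3, rem=9, quantum used, demote→Q1. Q0=[] Q1=[P1,P2,P3] Q2=[]
t=9-12: P1@Q1 runs 3, rem=0, completes. Q0=[] Q1=[P2,P3] Q2=[]
t=12-18: P2@Q1 runs 6, rem=5, quantum used, demote→Q2. Q0=[] Q1=[P3] Q2=[P2]
t=18-24: P3@Q1 runs 6, rem=3, quantum used, demote→Q2. Q0=[] Q1=[] Q2=[P2,P3]
t=24-29: P2@Q2 runs 5, rem=0, completes. Q0=[] Q1=[] Q2=[P3]
t=29-32: P3@Q2 runs 3, rem=0, completes. Q0=[] Q1=[] Q2=[]

Answer: 1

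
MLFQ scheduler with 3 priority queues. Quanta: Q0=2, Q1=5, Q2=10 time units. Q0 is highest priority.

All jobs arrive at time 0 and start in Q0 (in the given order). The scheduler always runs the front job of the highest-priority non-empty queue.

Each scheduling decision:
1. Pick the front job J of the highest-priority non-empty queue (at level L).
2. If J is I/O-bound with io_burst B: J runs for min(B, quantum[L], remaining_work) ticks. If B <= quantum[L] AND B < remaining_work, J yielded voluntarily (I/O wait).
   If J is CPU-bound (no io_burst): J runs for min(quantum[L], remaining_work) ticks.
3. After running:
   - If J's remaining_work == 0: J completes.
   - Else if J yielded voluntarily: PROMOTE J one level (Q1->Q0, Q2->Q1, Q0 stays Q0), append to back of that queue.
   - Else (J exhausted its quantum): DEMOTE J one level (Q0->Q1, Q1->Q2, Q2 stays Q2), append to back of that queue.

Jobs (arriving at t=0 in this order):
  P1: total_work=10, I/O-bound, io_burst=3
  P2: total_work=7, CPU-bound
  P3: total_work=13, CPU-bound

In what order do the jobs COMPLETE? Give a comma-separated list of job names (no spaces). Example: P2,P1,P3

t=0-2: P1@Q0 runs 2, rem=8, quantum used, demote→Q1. Q0=[P2,P3] Q1=[P1] Q2=[]
t=2-4: P2@Q0 runs 2, rem=5, quantum used, demote→Q1. Q0=[P3] Q1=[P1,P2] Q2=[]
t=4-6: P3@Q0 runs 2, rem=11, quantum used, demote→Q1. Q0=[] Q1=[P1,P2,P3] Q2=[]
t=6-9: P1@Q1 runs 3, rem=5, I/O yield, promote→Q0. Q0=[P1] Q1=[P2,P3] Q2=[]
t=9-11: P1@Q0 runs 2, rem=3, quantum used, demote→Q1. Q0=[] Q1=[P2,P3,P1] Q2=[]
t=11-16: P2@Q1 runs 5, rem=0, completes. Q0=[] Q1=[P3,P1] Q2=[]
t=16-21: P3@Q1 runs 5, rem=6, quantum used, demote→Q2. Q0=[] Q1=[P1] Q2=[P3]
t=21-24: P1@Q1 runs 3, rem=0, completes. Q0=[] Q1=[] Q2=[P3]
t=24-30: P3@Q2 runs 6, rem=0, completes. Q0=[] Q1=[] Q2=[]

Answer: P2,P1,P3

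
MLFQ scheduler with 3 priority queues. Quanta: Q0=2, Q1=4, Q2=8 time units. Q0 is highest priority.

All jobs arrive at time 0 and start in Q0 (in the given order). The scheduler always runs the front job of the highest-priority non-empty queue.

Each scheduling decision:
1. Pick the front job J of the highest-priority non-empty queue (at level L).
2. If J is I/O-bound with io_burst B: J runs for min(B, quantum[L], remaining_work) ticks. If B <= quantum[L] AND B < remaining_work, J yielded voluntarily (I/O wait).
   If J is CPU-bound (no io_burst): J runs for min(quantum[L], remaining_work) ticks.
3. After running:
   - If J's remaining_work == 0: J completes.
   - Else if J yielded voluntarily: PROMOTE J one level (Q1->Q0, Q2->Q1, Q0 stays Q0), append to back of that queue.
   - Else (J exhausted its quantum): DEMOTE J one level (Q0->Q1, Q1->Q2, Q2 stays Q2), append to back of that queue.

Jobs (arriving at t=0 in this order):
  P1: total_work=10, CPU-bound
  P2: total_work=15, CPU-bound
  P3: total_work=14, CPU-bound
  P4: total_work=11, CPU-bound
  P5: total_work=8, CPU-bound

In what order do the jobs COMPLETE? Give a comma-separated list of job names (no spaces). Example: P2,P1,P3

t=0-2: P1@Q0 runs 2, rem=8, quantum used, demote→Q1. Q0=[P2,P3,P4,P5] Q1=[P1] Q2=[]
t=2-4: P2@Q0 runs 2, rem=13, quantum used, demote→Q1. Q0=[P3,P4,P5] Q1=[P1,P2] Q2=[]
t=4-6: P3@Q0 runs 2, rem=12, quantum used, demote→Q1. Q0=[P4,P5] Q1=[P1,P2,P3] Q2=[]
t=6-8: P4@Q0 runs 2, rem=9, quantum used, demote→Q1. Q0=[P5] Q1=[P1,P2,P3,P4] Q2=[]
t=8-10: P5@Q0 runs 2, rem=6, quantum used, demote→Q1. Q0=[] Q1=[P1,P2,P3,P4,P5] Q2=[]
t=10-14: P1@Q1 runs 4, rem=4, quantum used, demote→Q2. Q0=[] Q1=[P2,P3,P4,P5] Q2=[P1]
t=14-18: P2@Q1 runs 4, rem=9, quantum used, demote→Q2. Q0=[] Q1=[P3,P4,P5] Q2=[P1,P2]
t=18-22: P3@Q1 runs 4, rem=8, quantum used, demote→Q2. Q0=[] Q1=[P4,P5] Q2=[P1,P2,P3]
t=22-26: P4@Q1 runs 4, rem=5, quantum used, demote→Q2. Q0=[] Q1=[P5] Q2=[P1,P2,P3,P4]
t=26-30: P5@Q1 runs 4, rem=2, quantum used, demote→Q2. Q0=[] Q1=[] Q2=[P1,P2,P3,P4,P5]
t=30-34: P1@Q2 runs 4, rem=0, completes. Q0=[] Q1=[] Q2=[P2,P3,P4,P5]
t=34-42: P2@Q2 runs 8, rem=1, quantum used, demote→Q2. Q0=[] Q1=[] Q2=[P3,P4,P5,P2]
t=42-50: P3@Q2 runs 8, rem=0, completes. Q0=[] Q1=[] Q2=[P4,P5,P2]
t=50-55: P4@Q2 runs 5, rem=0, completes. Q0=[] Q1=[] Q2=[P5,P2]
t=55-57: P5@Q2 runs 2, rem=0, completes. Q0=[] Q1=[] Q2=[P2]
t=57-58: P2@Q2 runs 1, rem=0, completes. Q0=[] Q1=[] Q2=[]

Answer: P1,P3,P4,P5,P2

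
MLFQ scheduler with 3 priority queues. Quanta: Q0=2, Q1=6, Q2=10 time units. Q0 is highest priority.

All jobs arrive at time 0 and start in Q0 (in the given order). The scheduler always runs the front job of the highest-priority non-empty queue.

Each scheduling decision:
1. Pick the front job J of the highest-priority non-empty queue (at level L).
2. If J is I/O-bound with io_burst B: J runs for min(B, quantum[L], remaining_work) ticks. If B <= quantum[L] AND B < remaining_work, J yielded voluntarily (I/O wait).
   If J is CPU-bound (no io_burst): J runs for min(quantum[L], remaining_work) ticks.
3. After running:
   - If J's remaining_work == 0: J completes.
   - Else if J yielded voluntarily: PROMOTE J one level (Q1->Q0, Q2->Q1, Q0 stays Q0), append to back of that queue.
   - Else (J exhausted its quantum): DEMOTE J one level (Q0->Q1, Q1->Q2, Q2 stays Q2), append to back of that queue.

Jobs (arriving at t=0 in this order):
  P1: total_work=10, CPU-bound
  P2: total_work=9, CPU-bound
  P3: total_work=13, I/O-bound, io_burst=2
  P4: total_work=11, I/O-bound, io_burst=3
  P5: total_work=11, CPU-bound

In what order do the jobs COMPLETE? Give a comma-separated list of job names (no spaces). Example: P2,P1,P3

Answer: P3,P4,P1,P2,P5

Derivation:
t=0-2: P1@Q0 runs 2, rem=8, quantum used, demote→Q1. Q0=[P2,P3,P4,P5] Q1=[P1] Q2=[]
t=2-4: P2@Q0 runs 2, rem=7, quantum used, demote→Q1. Q0=[P3,P4,P5] Q1=[P1,P2] Q2=[]
t=4-6: P3@Q0 runs 2, rem=11, I/O yield, promote→Q0. Q0=[P4,P5,P3] Q1=[P1,P2] Q2=[]
t=6-8: P4@Q0 runs 2, rem=9, quantum used, demote→Q1. Q0=[P5,P3] Q1=[P1,P2,P4] Q2=[]
t=8-10: P5@Q0 runs 2, rem=9, quantum used, demote→Q1. Q0=[P3] Q1=[P1,P2,P4,P5] Q2=[]
t=10-12: P3@Q0 runs 2, rem=9, I/O yield, promote→Q0. Q0=[P3] Q1=[P1,P2,P4,P5] Q2=[]
t=12-14: P3@Q0 runs 2, rem=7, I/O yield, promote→Q0. Q0=[P3] Q1=[P1,P2,P4,P5] Q2=[]
t=14-16: P3@Q0 runs 2, rem=5, I/O yield, promote→Q0. Q0=[P3] Q1=[P1,P2,P4,P5] Q2=[]
t=16-18: P3@Q0 runs 2, rem=3, I/O yield, promote→Q0. Q0=[P3] Q1=[P1,P2,P4,P5] Q2=[]
t=18-20: P3@Q0 runs 2, rem=1, I/O yield, promote→Q0. Q0=[P3] Q1=[P1,P2,P4,P5] Q2=[]
t=20-21: P3@Q0 runs 1, rem=0, completes. Q0=[] Q1=[P1,P2,P4,P5] Q2=[]
t=21-27: P1@Q1 runs 6, rem=2, quantum used, demote→Q2. Q0=[] Q1=[P2,P4,P5] Q2=[P1]
t=27-33: P2@Q1 runs 6, rem=1, quantum used, demote→Q2. Q0=[] Q1=[P4,P5] Q2=[P1,P2]
t=33-36: P4@Q1 runs 3, rem=6, I/O yield, promote→Q0. Q0=[P4] Q1=[P5] Q2=[P1,P2]
t=36-38: P4@Q0 runs 2, rem=4, quantum used, demote→Q1. Q0=[] Q1=[P5,P4] Q2=[P1,P2]
t=38-44: P5@Q1 runs 6, rem=3, quantum used, demote→Q2. Q0=[] Q1=[P4] Q2=[P1,P2,P5]
t=44-47: P4@Q1 runs 3, rem=1, I/O yield, promote→Q0. Q0=[P4] Q1=[] Q2=[P1,P2,P5]
t=47-48: P4@Q0 runs 1, rem=0, completes. Q0=[] Q1=[] Q2=[P1,P2,P5]
t=48-50: P1@Q2 runs 2, rem=0, completes. Q0=[] Q1=[] Q2=[P2,P5]
t=50-51: P2@Q2 runs 1, rem=0, completes. Q0=[] Q1=[] Q2=[P5]
t=51-54: P5@Q2 runs 3, rem=0, completes. Q0=[] Q1=[] Q2=[]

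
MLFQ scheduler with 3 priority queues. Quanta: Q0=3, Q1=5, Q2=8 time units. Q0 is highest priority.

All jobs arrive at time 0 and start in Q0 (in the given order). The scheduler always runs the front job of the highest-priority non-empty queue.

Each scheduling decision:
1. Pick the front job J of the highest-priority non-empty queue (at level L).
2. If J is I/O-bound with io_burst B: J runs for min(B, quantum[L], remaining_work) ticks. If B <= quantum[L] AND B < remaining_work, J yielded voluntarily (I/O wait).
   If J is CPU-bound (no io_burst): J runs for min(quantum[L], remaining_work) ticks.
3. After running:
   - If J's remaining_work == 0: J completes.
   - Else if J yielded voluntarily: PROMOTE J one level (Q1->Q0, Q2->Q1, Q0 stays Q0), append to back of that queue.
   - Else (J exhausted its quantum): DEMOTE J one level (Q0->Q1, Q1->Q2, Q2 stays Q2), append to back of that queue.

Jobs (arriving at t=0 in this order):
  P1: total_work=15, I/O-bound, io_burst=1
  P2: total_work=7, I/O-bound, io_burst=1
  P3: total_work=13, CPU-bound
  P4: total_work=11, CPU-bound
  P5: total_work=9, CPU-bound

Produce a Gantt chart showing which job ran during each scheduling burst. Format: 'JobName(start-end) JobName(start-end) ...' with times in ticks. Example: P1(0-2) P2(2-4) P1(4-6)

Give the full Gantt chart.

Answer: P1(0-1) P2(1-2) P3(2-5) P4(5-8) P5(8-11) P1(11-12) P2(12-13) P1(13-14) P2(14-15) P1(15-16) P2(16-17) P1(17-18) P2(18-19) P1(19-20) P2(20-21) P1(21-22) P2(22-23) P1(23-24) P1(24-25) P1(25-26) P1(26-27) P1(27-28) P1(28-29) P1(29-30) P1(30-31) P3(31-36) P4(36-41) P5(41-46) P3(46-51) P4(51-54) P5(54-55)

Derivation:
t=0-1: P1@Q0 runs 1, rem=14, I/O yield, promote→Q0. Q0=[P2,P3,P4,P5,P1] Q1=[] Q2=[]
t=1-2: P2@Q0 runs 1, rem=6, I/O yield, promote→Q0. Q0=[P3,P4,P5,P1,P2] Q1=[] Q2=[]
t=2-5: P3@Q0 runs 3, rem=10, quantum used, demote→Q1. Q0=[P4,P5,P1,P2] Q1=[P3] Q2=[]
t=5-8: P4@Q0 runs 3, rem=8, quantum used, demote→Q1. Q0=[P5,P1,P2] Q1=[P3,P4] Q2=[]
t=8-11: P5@Q0 runs 3, rem=6, quantum used, demote→Q1. Q0=[P1,P2] Q1=[P3,P4,P5] Q2=[]
t=11-12: P1@Q0 runs 1, rem=13, I/O yield, promote→Q0. Q0=[P2,P1] Q1=[P3,P4,P5] Q2=[]
t=12-13: P2@Q0 runs 1, rem=5, I/O yield, promote→Q0. Q0=[P1,P2] Q1=[P3,P4,P5] Q2=[]
t=13-14: P1@Q0 runs 1, rem=12, I/O yield, promote→Q0. Q0=[P2,P1] Q1=[P3,P4,P5] Q2=[]
t=14-15: P2@Q0 runs 1, rem=4, I/O yield, promote→Q0. Q0=[P1,P2] Q1=[P3,P4,P5] Q2=[]
t=15-16: P1@Q0 runs 1, rem=11, I/O yield, promote→Q0. Q0=[P2,P1] Q1=[P3,P4,P5] Q2=[]
t=16-17: P2@Q0 runs 1, rem=3, I/O yield, promote→Q0. Q0=[P1,P2] Q1=[P3,P4,P5] Q2=[]
t=17-18: P1@Q0 runs 1, rem=10, I/O yield, promote→Q0. Q0=[P2,P1] Q1=[P3,P4,P5] Q2=[]
t=18-19: P2@Q0 runs 1, rem=2, I/O yield, promote→Q0. Q0=[P1,P2] Q1=[P3,P4,P5] Q2=[]
t=19-20: P1@Q0 runs 1, rem=9, I/O yield, promote→Q0. Q0=[P2,P1] Q1=[P3,P4,P5] Q2=[]
t=20-21: P2@Q0 runs 1, rem=1, I/O yield, promote→Q0. Q0=[P1,P2] Q1=[P3,P4,P5] Q2=[]
t=21-22: P1@Q0 runs 1, rem=8, I/O yield, promote→Q0. Q0=[P2,P1] Q1=[P3,P4,P5] Q2=[]
t=22-23: P2@Q0 runs 1, rem=0, completes. Q0=[P1] Q1=[P3,P4,P5] Q2=[]
t=23-24: P1@Q0 runs 1, rem=7, I/O yield, promote→Q0. Q0=[P1] Q1=[P3,P4,P5] Q2=[]
t=24-25: P1@Q0 runs 1, rem=6, I/O yield, promote→Q0. Q0=[P1] Q1=[P3,P4,P5] Q2=[]
t=25-26: P1@Q0 runs 1, rem=5, I/O yield, promote→Q0. Q0=[P1] Q1=[P3,P4,P5] Q2=[]
t=26-27: P1@Q0 runs 1, rem=4, I/O yield, promote→Q0. Q0=[P1] Q1=[P3,P4,P5] Q2=[]
t=27-28: P1@Q0 runs 1, rem=3, I/O yield, promote→Q0. Q0=[P1] Q1=[P3,P4,P5] Q2=[]
t=28-29: P1@Q0 runs 1, rem=2, I/O yield, promote→Q0. Q0=[P1] Q1=[P3,P4,P5] Q2=[]
t=29-30: P1@Q0 runs 1, rem=1, I/O yield, promote→Q0. Q0=[P1] Q1=[P3,P4,P5] Q2=[]
t=30-31: P1@Q0 runs 1, rem=0, completes. Q0=[] Q1=[P3,P4,P5] Q2=[]
t=31-36: P3@Q1 runs 5, rem=5, quantum used, demote→Q2. Q0=[] Q1=[P4,P5] Q2=[P3]
t=36-41: P4@Q1 runs 5, rem=3, quantum used, demote→Q2. Q0=[] Q1=[P5] Q2=[P3,P4]
t=41-46: P5@Q1 runs 5, rem=1, quantum used, demote→Q2. Q0=[] Q1=[] Q2=[P3,P4,P5]
t=46-51: P3@Q2 runs 5, rem=0, completes. Q0=[] Q1=[] Q2=[P4,P5]
t=51-54: P4@Q2 runs 3, rem=0, completes. Q0=[] Q1=[] Q2=[P5]
t=54-55: P5@Q2 runs 1, rem=0, completes. Q0=[] Q1=[] Q2=[]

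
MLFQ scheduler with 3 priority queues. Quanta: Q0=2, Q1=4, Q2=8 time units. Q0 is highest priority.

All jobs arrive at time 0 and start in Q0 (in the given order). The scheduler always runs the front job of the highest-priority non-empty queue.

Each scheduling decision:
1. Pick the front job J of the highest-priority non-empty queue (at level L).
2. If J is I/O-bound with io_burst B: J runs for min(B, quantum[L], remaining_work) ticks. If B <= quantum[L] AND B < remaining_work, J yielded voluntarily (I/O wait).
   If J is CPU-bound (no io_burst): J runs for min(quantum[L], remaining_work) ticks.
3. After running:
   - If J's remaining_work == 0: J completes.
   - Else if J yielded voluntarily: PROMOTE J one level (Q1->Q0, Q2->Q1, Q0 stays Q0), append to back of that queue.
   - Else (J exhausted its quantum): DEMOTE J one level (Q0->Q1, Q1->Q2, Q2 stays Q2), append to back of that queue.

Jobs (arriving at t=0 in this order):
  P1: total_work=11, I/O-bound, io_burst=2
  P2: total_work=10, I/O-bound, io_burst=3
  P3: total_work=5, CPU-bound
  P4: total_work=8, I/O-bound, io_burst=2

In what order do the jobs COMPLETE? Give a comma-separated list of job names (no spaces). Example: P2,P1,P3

Answer: P4,P1,P3,P2

Derivation:
t=0-2: P1@Q0 runs 2, rem=9, I/O yield, promote→Q0. Q0=[P2,P3,P4,P1] Q1=[] Q2=[]
t=2-4: P2@Q0 runs 2, rem=8, quantum used, demote→Q1. Q0=[P3,P4,P1] Q1=[P2] Q2=[]
t=4-6: P3@Q0 runs 2, rem=3, quantum used, demote→Q1. Q0=[P4,P1] Q1=[P2,P3] Q2=[]
t=6-8: P4@Q0 runs 2, rem=6, I/O yield, promote→Q0. Q0=[P1,P4] Q1=[P2,P3] Q2=[]
t=8-10: P1@Q0 runs 2, rem=7, I/O yield, promote→Q0. Q0=[P4,P1] Q1=[P2,P3] Q2=[]
t=10-12: P4@Q0 runs 2, rem=4, I/O yield, promote→Q0. Q0=[P1,P4] Q1=[P2,P3] Q2=[]
t=12-14: P1@Q0 runs 2, rem=5, I/O yield, promote→Q0. Q0=[P4,P1] Q1=[P2,P3] Q2=[]
t=14-16: P4@Q0 runs 2, rem=2, I/O yield, promote→Q0. Q0=[P1,P4] Q1=[P2,P3] Q2=[]
t=16-18: P1@Q0 runs 2, rem=3, I/O yield, promote→Q0. Q0=[P4,P1] Q1=[P2,P3] Q2=[]
t=18-20: P4@Q0 runs 2, rem=0, completes. Q0=[P1] Q1=[P2,P3] Q2=[]
t=20-22: P1@Q0 runs 2, rem=1, I/O yield, promote→Q0. Q0=[P1] Q1=[P2,P3] Q2=[]
t=22-23: P1@Q0 runs 1, rem=0, completes. Q0=[] Q1=[P2,P3] Q2=[]
t=23-26: P2@Q1 runs 3, rem=5, I/O yield, promote→Q0. Q0=[P2] Q1=[P3] Q2=[]
t=26-28: P2@Q0 runs 2, rem=3, quantum used, demote→Q1. Q0=[] Q1=[P3,P2] Q2=[]
t=28-31: P3@Q1 runs 3, rem=0, completes. Q0=[] Q1=[P2] Q2=[]
t=31-34: P2@Q1 runs 3, rem=0, completes. Q0=[] Q1=[] Q2=[]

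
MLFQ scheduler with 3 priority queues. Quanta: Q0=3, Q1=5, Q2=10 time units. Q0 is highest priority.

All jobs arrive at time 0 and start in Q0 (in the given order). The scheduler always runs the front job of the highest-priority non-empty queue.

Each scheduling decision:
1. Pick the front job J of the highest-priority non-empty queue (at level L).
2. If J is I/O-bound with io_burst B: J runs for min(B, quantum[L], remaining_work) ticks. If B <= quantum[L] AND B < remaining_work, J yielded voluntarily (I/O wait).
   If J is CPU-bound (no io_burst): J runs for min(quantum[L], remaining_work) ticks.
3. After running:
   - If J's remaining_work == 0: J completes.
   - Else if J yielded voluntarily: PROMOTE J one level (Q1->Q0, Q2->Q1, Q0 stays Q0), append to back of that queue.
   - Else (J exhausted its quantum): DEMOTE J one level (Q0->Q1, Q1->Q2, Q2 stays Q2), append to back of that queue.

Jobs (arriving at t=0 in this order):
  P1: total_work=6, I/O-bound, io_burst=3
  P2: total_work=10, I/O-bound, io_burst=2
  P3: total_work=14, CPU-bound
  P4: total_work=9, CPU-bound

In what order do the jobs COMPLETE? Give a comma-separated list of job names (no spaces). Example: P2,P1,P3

t=0-3: P1@Q0 runs 3, rem=3, I/O yield, promote→Q0. Q0=[P2,P3,P4,P1] Q1=[] Q2=[]
t=3-5: P2@Q0 runs 2, rem=8, I/O yield, promote→Q0. Q0=[P3,P4,P1,P2] Q1=[] Q2=[]
t=5-8: P3@Q0 runs 3, rem=11, quantum used, demote→Q1. Q0=[P4,P1,P2] Q1=[P3] Q2=[]
t=8-11: P4@Q0 runs 3, rem=6, quantum used, demote→Q1. Q0=[P1,P2] Q1=[P3,P4] Q2=[]
t=11-14: P1@Q0 runs 3, rem=0, completes. Q0=[P2] Q1=[P3,P4] Q2=[]
t=14-16: P2@Q0 runs 2, rem=6, I/O yield, promote→Q0. Q0=[P2] Q1=[P3,P4] Q2=[]
t=16-18: P2@Q0 runs 2, rem=4, I/O yield, promote→Q0. Q0=[P2] Q1=[P3,P4] Q2=[]
t=18-20: P2@Q0 runs 2, rem=2, I/O yield, promote→Q0. Q0=[P2] Q1=[P3,P4] Q2=[]
t=20-22: P2@Q0 runs 2, rem=0, completes. Q0=[] Q1=[P3,P4] Q2=[]
t=22-27: P3@Q1 runs 5, rem=6, quantum used, demote→Q2. Q0=[] Q1=[P4] Q2=[P3]
t=27-32: P4@Q1 runs 5, rem=1, quantum used, demote→Q2. Q0=[] Q1=[] Q2=[P3,P4]
t=32-38: P3@Q2 runs 6, rem=0, completes. Q0=[] Q1=[] Q2=[P4]
t=38-39: P4@Q2 runs 1, rem=0, completes. Q0=[] Q1=[] Q2=[]

Answer: P1,P2,P3,P4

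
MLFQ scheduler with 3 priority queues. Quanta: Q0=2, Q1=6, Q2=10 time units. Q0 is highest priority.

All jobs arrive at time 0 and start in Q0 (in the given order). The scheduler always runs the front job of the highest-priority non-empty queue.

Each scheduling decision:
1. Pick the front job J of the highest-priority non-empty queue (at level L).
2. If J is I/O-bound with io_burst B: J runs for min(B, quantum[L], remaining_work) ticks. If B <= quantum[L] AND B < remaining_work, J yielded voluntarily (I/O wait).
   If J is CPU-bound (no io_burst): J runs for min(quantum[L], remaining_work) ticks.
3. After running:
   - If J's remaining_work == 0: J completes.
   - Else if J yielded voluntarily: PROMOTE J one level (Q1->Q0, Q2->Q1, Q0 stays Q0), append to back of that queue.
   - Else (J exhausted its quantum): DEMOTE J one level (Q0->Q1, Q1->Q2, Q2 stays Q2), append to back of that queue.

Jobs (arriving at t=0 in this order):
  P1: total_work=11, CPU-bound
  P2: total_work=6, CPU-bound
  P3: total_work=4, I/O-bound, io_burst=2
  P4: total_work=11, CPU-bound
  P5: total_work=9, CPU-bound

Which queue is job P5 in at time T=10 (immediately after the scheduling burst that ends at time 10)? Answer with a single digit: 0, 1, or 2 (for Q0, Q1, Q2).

t=0-2: P1@Q0 runs 2, rem=9, quantum used, demote→Q1. Q0=[P2,P3,P4,P5] Q1=[P1] Q2=[]
t=2-4: P2@Q0 runs 2, rem=4, quantum used, demote→Q1. Q0=[P3,P4,P5] Q1=[P1,P2] Q2=[]
t=4-6: P3@Q0 runs 2, rem=2, I/O yield, promote→Q0. Q0=[P4,P5,P3] Q1=[P1,P2] Q2=[]
t=6-8: P4@Q0 runs 2, rem=9, quantum used, demote→Q1. Q0=[P5,P3] Q1=[P1,P2,P4] Q2=[]
t=8-10: P5@Q0 runs 2, rem=7, quantum used, demote→Q1. Q0=[P3] Q1=[P1,P2,P4,P5] Q2=[]
t=10-12: P3@Q0 runs 2, rem=0, completes. Q0=[] Q1=[P1,P2,P4,P5] Q2=[]
t=12-18: P1@Q1 runs 6, rem=3, quantum used, demote→Q2. Q0=[] Q1=[P2,P4,P5] Q2=[P1]
t=18-22: P2@Q1 runs 4, rem=0, completes. Q0=[] Q1=[P4,P5] Q2=[P1]
t=22-28: P4@Q1 runs 6, rem=3, quantum used, demote→Q2. Q0=[] Q1=[P5] Q2=[P1,P4]
t=28-34: P5@Q1 runs 6, rem=1, quantum used, demote→Q2. Q0=[] Q1=[] Q2=[P1,P4,P5]
t=34-37: P1@Q2 runs 3, rem=0, completes. Q0=[] Q1=[] Q2=[P4,P5]
t=37-40: P4@Q2 runs 3, rem=0, completes. Q0=[] Q1=[] Q2=[P5]
t=40-41: P5@Q2 runs 1, rem=0, completes. Q0=[] Q1=[] Q2=[]

Answer: 1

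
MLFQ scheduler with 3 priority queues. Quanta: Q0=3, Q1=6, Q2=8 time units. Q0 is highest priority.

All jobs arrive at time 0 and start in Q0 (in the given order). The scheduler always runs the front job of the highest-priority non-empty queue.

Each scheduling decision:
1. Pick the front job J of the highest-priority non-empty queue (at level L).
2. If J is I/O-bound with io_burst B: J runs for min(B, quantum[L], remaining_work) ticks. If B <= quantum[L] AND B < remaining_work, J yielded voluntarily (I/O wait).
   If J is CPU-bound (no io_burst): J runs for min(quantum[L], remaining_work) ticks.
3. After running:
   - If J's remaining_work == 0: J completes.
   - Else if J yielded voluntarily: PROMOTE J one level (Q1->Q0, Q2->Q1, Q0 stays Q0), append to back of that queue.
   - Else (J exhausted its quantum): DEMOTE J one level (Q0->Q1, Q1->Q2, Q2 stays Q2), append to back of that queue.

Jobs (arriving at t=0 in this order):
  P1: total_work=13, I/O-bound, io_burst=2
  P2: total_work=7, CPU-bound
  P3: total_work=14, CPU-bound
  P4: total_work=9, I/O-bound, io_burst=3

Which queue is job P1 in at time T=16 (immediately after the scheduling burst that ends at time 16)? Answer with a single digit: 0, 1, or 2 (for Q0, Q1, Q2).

Answer: 0

Derivation:
t=0-2: P1@Q0 runs 2, rem=11, I/O yield, promote→Q0. Q0=[P2,P3,P4,P1] Q1=[] Q2=[]
t=2-5: P2@Q0 runs 3, rem=4, quantum used, demote→Q1. Q0=[P3,P4,P1] Q1=[P2] Q2=[]
t=5-8: P3@Q0 runs 3, rem=11, quantum used, demote→Q1. Q0=[P4,P1] Q1=[P2,P3] Q2=[]
t=8-11: P4@Q0 runs 3, rem=6, I/O yield, promote→Q0. Q0=[P1,P4] Q1=[P2,P3] Q2=[]
t=11-13: P1@Q0 runs 2, rem=9, I/O yield, promote→Q0. Q0=[P4,P1] Q1=[P2,P3] Q2=[]
t=13-16: P4@Q0 runs 3, rem=3, I/O yield, promote→Q0. Q0=[P1,P4] Q1=[P2,P3] Q2=[]
t=16-18: P1@Q0 runs 2, rem=7, I/O yield, promote→Q0. Q0=[P4,P1] Q1=[P2,P3] Q2=[]
t=18-21: P4@Q0 runs 3, rem=0, completes. Q0=[P1] Q1=[P2,P3] Q2=[]
t=21-23: P1@Q0 runs 2, rem=5, I/O yield, promote→Q0. Q0=[P1] Q1=[P2,P3] Q2=[]
t=23-25: P1@Q0 runs 2, rem=3, I/O yield, promote→Q0. Q0=[P1] Q1=[P2,P3] Q2=[]
t=25-27: P1@Q0 runs 2, rem=1, I/O yield, promote→Q0. Q0=[P1] Q1=[P2,P3] Q2=[]
t=27-28: P1@Q0 runs 1, rem=0, completes. Q0=[] Q1=[P2,P3] Q2=[]
t=28-32: P2@Q1 runs 4, rem=0, completes. Q0=[] Q1=[P3] Q2=[]
t=32-38: P3@Q1 runs 6, rem=5, quantum used, demote→Q2. Q0=[] Q1=[] Q2=[P3]
t=38-43: P3@Q2 runs 5, rem=0, completes. Q0=[] Q1=[] Q2=[]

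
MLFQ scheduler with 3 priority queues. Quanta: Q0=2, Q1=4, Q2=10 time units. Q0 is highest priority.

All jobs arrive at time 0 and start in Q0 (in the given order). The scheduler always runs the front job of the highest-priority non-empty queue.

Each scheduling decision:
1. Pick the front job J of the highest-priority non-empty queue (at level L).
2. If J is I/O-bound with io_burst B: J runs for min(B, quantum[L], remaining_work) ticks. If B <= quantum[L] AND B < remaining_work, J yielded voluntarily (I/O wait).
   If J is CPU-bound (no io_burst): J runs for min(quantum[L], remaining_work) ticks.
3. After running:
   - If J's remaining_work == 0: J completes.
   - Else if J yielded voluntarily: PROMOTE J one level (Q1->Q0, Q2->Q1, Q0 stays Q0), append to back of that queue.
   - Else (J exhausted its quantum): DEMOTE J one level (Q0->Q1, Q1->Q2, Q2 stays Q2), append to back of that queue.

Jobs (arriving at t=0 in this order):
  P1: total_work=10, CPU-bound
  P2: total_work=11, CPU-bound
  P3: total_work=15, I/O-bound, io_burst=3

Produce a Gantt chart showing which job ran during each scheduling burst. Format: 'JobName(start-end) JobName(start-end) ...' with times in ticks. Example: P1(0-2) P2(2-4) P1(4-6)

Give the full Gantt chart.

t=0-2: P1@Q0 runs 2, rem=8, quantum used, demote→Q1. Q0=[P2,P3] Q1=[P1] Q2=[]
t=2-4: P2@Q0 runs 2, rem=9, quantum used, demote→Q1. Q0=[P3] Q1=[P1,P2] Q2=[]
t=4-6: P3@Q0 runs 2, rem=13, quantum used, demote→Q1. Q0=[] Q1=[P1,P2,P3] Q2=[]
t=6-10: P1@Q1 runs 4, rem=4, quantum used, demote→Q2. Q0=[] Q1=[P2,P3] Q2=[P1]
t=10-14: P2@Q1 runs 4, rem=5, quantum used, demote→Q2. Q0=[] Q1=[P3] Q2=[P1,P2]
t=14-17: P3@Q1 runs 3, rem=10, I/O yield, promote→Q0. Q0=[P3] Q1=[] Q2=[P1,P2]
t=17-19: P3@Q0 runs 2, rem=8, quantum used, demote→Q1. Q0=[] Q1=[P3] Q2=[P1,P2]
t=19-22: P3@Q1 runs 3, rem=5, I/O yield, promote→Q0. Q0=[P3] Q1=[] Q2=[P1,P2]
t=22-24: P3@Q0 runs 2, rem=3, quantum used, demote→Q1. Q0=[] Q1=[P3] Q2=[P1,P2]
t=24-27: P3@Q1 runs 3, rem=0, completes. Q0=[] Q1=[] Q2=[P1,P2]
t=27-31: P1@Q2 runs 4, rem=0, completes. Q0=[] Q1=[] Q2=[P2]
t=31-36: P2@Q2 runs 5, rem=0, completes. Q0=[] Q1=[] Q2=[]

Answer: P1(0-2) P2(2-4) P3(4-6) P1(6-10) P2(10-14) P3(14-17) P3(17-19) P3(19-22) P3(22-24) P3(24-27) P1(27-31) P2(31-36)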